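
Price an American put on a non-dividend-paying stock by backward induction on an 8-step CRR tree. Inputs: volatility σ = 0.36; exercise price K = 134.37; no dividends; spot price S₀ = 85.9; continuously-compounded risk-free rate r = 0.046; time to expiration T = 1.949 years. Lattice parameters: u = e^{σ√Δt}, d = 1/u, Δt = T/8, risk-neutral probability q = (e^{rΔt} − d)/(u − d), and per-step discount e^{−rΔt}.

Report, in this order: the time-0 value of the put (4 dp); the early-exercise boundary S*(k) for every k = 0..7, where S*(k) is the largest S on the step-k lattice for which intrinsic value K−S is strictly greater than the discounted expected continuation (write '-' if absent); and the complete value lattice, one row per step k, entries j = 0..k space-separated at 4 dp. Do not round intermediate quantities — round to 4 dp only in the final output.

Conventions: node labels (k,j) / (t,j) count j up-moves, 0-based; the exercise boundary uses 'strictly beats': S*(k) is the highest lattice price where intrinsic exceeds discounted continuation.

Δt=0.24363  u=1.19446  d=0.83720  q=0.48724  discount=0.98886
step 8 (expiry): payoffs max(K−S,0) = 113.6383 104.7916 92.1699 74.1621 48.4700 11.8145 0.0000 0.0000 0.0000
step 7: (k=7,j=0): S=24.7630, K−S=109.6070, hold=108.1095 ⇒ V=109.6070 exercise | (k=7,j=1): S=35.3300, K−S=99.0400, hold=97.5425 ⇒ V=99.0400 exercise | (k=7,j=2): S=50.4062, K−S=83.9638, hold=82.4664 ⇒ V=83.9638 exercise | (k=7,j=3): S=71.9156, K−S=62.4544, hold=60.9569 ⇒ V=62.4544 exercise | (k=7,j=4): S=102.6037, K−S=31.7663, hold=30.2689 ⇒ V=31.7663 exercise | (k=7,j=5): S=146.3871, K−S=0.0000, hold=5.9905 ⇒ V=5.9905 continue | (k=7,j=6): S=208.8539, K−S=0.0000, hold=0.0000 ⇒ V=0.0000 continue | (k=7,j=7): S=297.9766, K−S=0.0000, hold=0.0000 ⇒ V=0.0000 continue  boundary S*=102.6037
step 6: (k=6,j=0): S=29.5784, K−S=104.7916, hold=103.2942 ⇒ V=104.7916 exercise | (k=6,j=1): S=42.2001, K−S=92.1699, hold=90.6724 ⇒ V=92.1699 exercise | (k=6,j=2): S=60.2079, K−S=74.1621, hold=72.6647 ⇒ V=74.1621 exercise | (k=6,j=3): S=85.9000, K−S=48.4700, hold=46.9726 ⇒ V=48.4700 exercise | (k=6,j=4): S=122.5555, K−S=11.8145, hold=18.9933 ⇒ V=18.9933 continue | (k=6,j=5): S=174.8528, K−S=0.0000, hold=3.0375 ⇒ V=3.0375 continue | (k=6,j=6): S=249.4666, K−S=0.0000, hold=0.0000 ⇒ V=0.0000 continue  boundary S*=85.9000
step 5: (k=5,j=0): S=35.3300, K−S=99.0400, hold=97.5425 ⇒ V=99.0400 exercise | (k=5,j=1): S=50.4062, K−S=83.9638, hold=82.4664 ⇒ V=83.9638 exercise | (k=5,j=2): S=71.9156, K−S=62.4544, hold=60.9569 ⇒ V=62.4544 exercise | (k=5,j=3): S=102.6037, K−S=31.7663, hold=33.7277 ⇒ V=33.7277 continue | (k=5,j=4): S=146.3871, K−S=0.0000, hold=11.0939 ⇒ V=11.0939 continue | (k=5,j=5): S=208.8539, K−S=0.0000, hold=1.5401 ⇒ V=1.5401 continue  boundary S*=71.9156
step 4: (k=4,j=0): S=42.2001, K−S=92.1699, hold=90.6724 ⇒ V=92.1699 exercise | (k=4,j=1): S=60.2079, K−S=74.1621, hold=72.6647 ⇒ V=74.1621 exercise | (k=4,j=2): S=85.9000, K−S=48.4700, hold=47.9176 ⇒ V=48.4700 exercise | (k=4,j=3): S=122.5555, K−S=11.8145, hold=22.4466 ⇒ V=22.4466 continue | (k=4,j=4): S=174.8528, K−S=0.0000, hold=6.3672 ⇒ V=6.3672 continue  boundary S*=85.9000
step 3: (k=3,j=0): S=50.4062, K−S=83.9638, hold=82.4664 ⇒ V=83.9638 exercise | (k=3,j=1): S=71.9156, K−S=62.4544, hold=60.9569 ⇒ V=62.4544 exercise | (k=3,j=2): S=102.6037, K−S=31.7663, hold=35.3915 ⇒ V=35.3915 continue | (k=3,j=3): S=146.3871, K−S=0.0000, hold=14.4493 ⇒ V=14.4493 continue  boundary S*=71.9156
step 2: (k=2,j=0): S=60.2079, K−S=74.1621, hold=72.6647 ⇒ V=74.1621 exercise | (k=2,j=1): S=85.9000, K−S=48.4700, hold=48.7192 ⇒ V=48.7192 continue | (k=2,j=2): S=122.5555, K−S=11.8145, hold=24.9069 ⇒ V=24.9069 continue  boundary S*=60.2079
step 1: (k=1,j=0): S=71.9156, K−S=62.4544, hold=61.0770 ⇒ V=62.4544 exercise | (k=1,j=1): S=102.6037, K−S=31.7663, hold=36.7033 ⇒ V=36.7033 continue  boundary S*=71.9156
step 0: (k=0,j=0): S=85.9000, K−S=48.4700, hold=49.3512 ⇒ V=49.3512 continue  boundary S*=-

price = 49.3512
boundary = - 71.9156 60.2079 71.9156 85.9000 71.9156 85.9000 102.6037
tree:
49.3512
62.4544 36.7033
74.1621 48.7192 24.9069
83.9638 62.4544 35.3915 14.4493
92.1699 74.1621 48.4700 22.4466 6.3672
99.0400 83.9638 62.4544 33.7277 11.0939 1.5401
104.7916 92.1699 74.1621 48.4700 18.9933 3.0375 0.0000
109.6070 99.0400 83.9638 62.4544 31.7663 5.9905 0.0000 0.0000
113.6383 104.7916 92.1699 74.1621 48.4700 11.8145 0.0000 0.0000 0.0000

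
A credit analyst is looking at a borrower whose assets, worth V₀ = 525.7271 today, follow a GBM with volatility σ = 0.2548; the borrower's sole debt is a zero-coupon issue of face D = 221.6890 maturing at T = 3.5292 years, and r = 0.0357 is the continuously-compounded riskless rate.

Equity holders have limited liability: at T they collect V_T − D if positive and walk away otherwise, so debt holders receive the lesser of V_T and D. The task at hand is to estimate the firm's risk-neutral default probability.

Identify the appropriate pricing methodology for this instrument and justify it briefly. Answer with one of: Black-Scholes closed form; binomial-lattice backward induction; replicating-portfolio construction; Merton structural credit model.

Key observation: the question is about default risk generated by asset-value dynamics against a debt face of 221.6890 — the structural framework prices exactly that.

framework: Merton structural credit model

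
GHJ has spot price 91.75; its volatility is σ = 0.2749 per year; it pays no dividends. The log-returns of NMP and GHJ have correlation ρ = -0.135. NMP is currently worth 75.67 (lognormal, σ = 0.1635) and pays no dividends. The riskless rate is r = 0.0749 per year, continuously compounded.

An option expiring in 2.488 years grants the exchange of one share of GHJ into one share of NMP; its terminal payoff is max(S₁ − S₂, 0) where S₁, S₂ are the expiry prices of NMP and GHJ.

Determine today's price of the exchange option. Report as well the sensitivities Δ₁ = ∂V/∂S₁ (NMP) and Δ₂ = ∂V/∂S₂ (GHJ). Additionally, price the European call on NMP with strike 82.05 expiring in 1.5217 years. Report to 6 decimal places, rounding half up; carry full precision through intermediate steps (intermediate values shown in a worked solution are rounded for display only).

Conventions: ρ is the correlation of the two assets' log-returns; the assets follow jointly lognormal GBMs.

σ_eff = √(σ₁² + σ₂² − 2ρσ₁σ₂) = √(0.1635² + 0.2749² − 2·-0.135·0.1635·0.2749) = 0.338286
d₁ = (ln(S₁/S₂) + (q₂ − q₁ + σ_eff²/2)T) / (σ_eff√T) = (ln(75.67/91.75) + (0.0 − 0.0 + 0.057219)·2.488) / 0.533593 = -0.094314
d₂ = d₁ − σ_eff√T = -0.094314 − 0.533593 = -0.627906
N(d₁) = 0.462430,  N(d₂) = 0.265033
V = S₁·e^{−q₁T}·N(d₁) − S₂·e^{−q₂T}·N(d₂) = 34.992072 − 24.316742 = 10.675330
Δ₁ = e^{−q₁T}·N(d₁) = 0.462430;  Δ₂ = −e^{−q₂T}·N(d₂) = -0.265033
[vanilla: NMP call K=82.05]
σ√T = 0.1635·√1.5217 = 0.201689
d₁ = (ln(S/K) + (r+σ²/2)T) / (σ√T) = (ln(75.67/82.05) + (0.0749+0.1635²/2)·1.5217) / 0.201689 = (-0.080947 + 0.134315) / 0.201689 = 0.264603
d₂ = d₁ − σ√T = 0.264603 − 0.201689 = 0.062914
e^{−rT} = 0.892280
N(d₁) = 0.604342,  N(d₂) = 0.525083
price = S·N(d₁) − K·e^{−rT}·N(d₂) = 45.730586 − 38.442115 = 7.288471

exchange price = 10.675330
Δ1 = 0.462430
Δ2 = -0.265033
price(NMP call K=82.05) = 7.288471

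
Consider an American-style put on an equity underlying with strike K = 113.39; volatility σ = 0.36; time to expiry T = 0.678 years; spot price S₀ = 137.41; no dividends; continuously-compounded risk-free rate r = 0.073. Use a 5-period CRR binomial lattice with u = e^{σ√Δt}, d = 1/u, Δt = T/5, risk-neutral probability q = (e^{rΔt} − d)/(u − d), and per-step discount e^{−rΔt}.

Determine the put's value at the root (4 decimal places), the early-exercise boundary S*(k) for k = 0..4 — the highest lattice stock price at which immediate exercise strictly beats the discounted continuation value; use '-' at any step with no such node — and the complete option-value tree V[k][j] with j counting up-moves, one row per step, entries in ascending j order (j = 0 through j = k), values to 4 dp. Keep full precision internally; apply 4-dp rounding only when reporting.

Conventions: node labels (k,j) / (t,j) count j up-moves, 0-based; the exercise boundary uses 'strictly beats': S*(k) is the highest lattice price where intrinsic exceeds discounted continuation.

price = 4.3295
boundary = - - - - 80.8588
tree:
4.3295
7.5775 1.2225
12.9049 2.4909 0.0000
21.1299 5.0752 0.0000 0.0000
32.5312 10.3407 0.0000 0.0000 0.0000
42.5702 21.0691 0.0000 0.0000 0.0000 0.0000

Δt=0.13560, u=1.14175, d=0.87585, q=0.50432, disc=e^(-rΔt)=0.99015
k=5 terminal: V=max(K-S,0) → 42.5702 21.0691 0.0000 0.0000 0.0000 0.0000
k=4: j=0 S=80.8588 intr=32.5312 cont=31.4143 V=32.5312[EX]; j=1 S=105.4078 intr=7.9822 cont=10.3407 V=10.3407[hold]; j=2 S=137.4100 intr=0.0000 cont=0.0000 V=0.0000[hold]; j=3 S=179.1281 intr=0.0000 cont=0.0000 V=0.0000[hold]; j=4 S=233.5120 intr=0.0000 cont=0.0000 V=0.0000[hold]  S*(4)=80.8588
k=3: j=0 S=92.3209 intr=21.0691 cont=21.1299 V=21.1299[hold]; j=1 S=120.3499 intr=0.0000 cont=5.0752 V=5.0752[hold]; j=2 S=156.8885 intr=0.0000 cont=0.0000 V=0.0000[hold]; j=3 S=204.5203 intr=0.0000 cont=0.0000 V=0.0000[hold]  S*(3)=-
k=2: j=0 S=105.4078 intr=7.9822 cont=12.9049 V=12.9049[hold]; j=1 S=137.4100 intr=0.0000 cont=2.4909 V=2.4909[hold]; j=2 S=179.1281 intr=0.0000 cont=0.0000 V=0.0000[hold]  S*(2)=-
k=1: j=0 S=120.3499 intr=0.0000 cont=7.5775 V=7.5775[hold]; j=1 S=156.8885 intr=0.0000 cont=1.2225 V=1.2225[hold]  S*(1)=-
k=0: j=0 S=137.4100 intr=0.0000 cont=4.3295 V=4.3295[hold]  S*(0)=-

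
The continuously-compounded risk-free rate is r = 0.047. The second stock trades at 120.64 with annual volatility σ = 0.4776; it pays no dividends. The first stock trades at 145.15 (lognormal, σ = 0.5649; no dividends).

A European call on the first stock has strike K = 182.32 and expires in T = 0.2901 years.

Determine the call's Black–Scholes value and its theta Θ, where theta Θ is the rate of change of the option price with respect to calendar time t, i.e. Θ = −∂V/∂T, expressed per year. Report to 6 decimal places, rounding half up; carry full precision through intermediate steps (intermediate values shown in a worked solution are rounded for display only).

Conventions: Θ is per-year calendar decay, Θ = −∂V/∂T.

price = 6.924685
Θ = -27.724749

σ√T = 0.5649·√0.2901 = 0.304260
d₁ = (ln(S/K) + (r+σ²/2)T) / (σ√T) = (ln(145.15/182.32) + (0.047+0.5649²/2)·0.2901) / 0.304260 = (-0.227996 + 0.059922) / 0.304260 = -0.552401
d₂ = d₁ − σ√T = -0.552401 − 0.304260 = -0.856662
e^{−rT} = 0.986458
N(d₁) = 0.290337,  N(d₂) = 0.195816
Call price V = S·N(d₁) − K·e^{−rT}·N(d₂) = 42.142382 − 35.217698 = 6.924685
φ(d₁) = (1/√(2π))·e^{−d₁²/2} = 0.342490
Θ = −S·φ(d₁)·σ/(2√T) − r·K·e^{−rT}·N(d₂) = −26.069517 − 1.655232 = -27.724749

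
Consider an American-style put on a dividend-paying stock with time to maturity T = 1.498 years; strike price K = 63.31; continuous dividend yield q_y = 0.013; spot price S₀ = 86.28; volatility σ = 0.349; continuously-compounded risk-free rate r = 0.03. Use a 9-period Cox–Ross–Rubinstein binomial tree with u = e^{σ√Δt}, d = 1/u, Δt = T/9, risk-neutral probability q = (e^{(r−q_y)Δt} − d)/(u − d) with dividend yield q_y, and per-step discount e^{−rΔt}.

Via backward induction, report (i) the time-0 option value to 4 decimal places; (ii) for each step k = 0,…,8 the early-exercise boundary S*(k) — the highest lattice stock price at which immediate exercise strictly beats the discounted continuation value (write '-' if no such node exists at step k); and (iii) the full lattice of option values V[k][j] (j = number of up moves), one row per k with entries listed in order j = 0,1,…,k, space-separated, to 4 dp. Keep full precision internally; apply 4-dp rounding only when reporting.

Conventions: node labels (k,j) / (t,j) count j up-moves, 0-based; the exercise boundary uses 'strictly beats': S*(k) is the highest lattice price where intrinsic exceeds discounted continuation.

params: Δt=0.16644 u=1.15302 d=0.86729 q=0.47438 e^(-rΔt)=0.99502
t_9 payoffs: 39.3558 31.4640 20.9722 7.0239 0.0000 0.0000 0.0000 0.0000 0.0000 0.0000
t_8: node(8,0) S=27.6197 payoff=35.6903 vs cont=35.4347 → 35.6903 [stop]  node(8,1) S=36.7191 payoff=26.5909 vs cont=26.3550 → 26.5909 [stop]  node(8,2) S=48.8163 payoff=14.4937 vs cont=14.2839 → 14.4937 [stop]  node(8,3) S=64.8989 payoff=0.0000 vs cont=3.6735 → 3.6735 [wait]  node(8,4) S=86.2800 payoff=0.0000 vs cont=0.0000 → 0.0000 [wait]  node(8,5) S=114.7052 payoff=0.0000 vs cont=0.0000 → 0.0000 [wait]  node(8,6) S=152.4951 payoff=0.0000 vs cont=0.0000 → 0.0000 [wait]  node(8,7) S=202.7350 payoff=0.0000 vs cont=0.0000 → 0.0000 [wait]  node(8,8) S=269.5266 payoff=0.0000 vs cont=0.0000 → 0.0000 [wait]  ⇒ S*(8)=48.8163
t_7: node(7,0) S=31.8460 payoff=31.4640 vs cont=31.2175 → 31.4640 [stop]  node(7,1) S=42.3378 payoff=20.9722 vs cont=20.7484 → 20.9722 [stop]  node(7,2) S=56.2861 payoff=7.0239 vs cont=9.3142 → 9.3142 [wait]  node(7,3) S=74.8296 payoff=0.0000 vs cont=1.9213 → 1.9213 [wait]  node(7,4) S=99.4825 payoff=0.0000 vs cont=0.0000 → 0.0000 [wait]  node(7,5) S=132.2572 payoff=0.0000 vs cont=0.0000 → 0.0000 [wait]  node(7,6) S=175.8297 payoff=0.0000 vs cont=0.0000 → 0.0000 [wait]  node(7,7) S=233.7573 payoff=0.0000 vs cont=0.0000 → 0.0000 [wait]  ⇒ S*(7)=42.3378
t_6: node(6,0) S=36.7191 payoff=26.5909 vs cont=26.3550 → 26.5909 [stop]  node(6,1) S=48.8163 payoff=14.4937 vs cont=15.3650 → 15.3650 [wait]  node(6,2) S=64.8989 payoff=0.0000 vs cont=5.7782 → 5.7782 [wait]  node(6,3) S=86.2800 payoff=0.0000 vs cont=1.0048 → 1.0048 [wait]  node(6,4) S=114.7052 payoff=0.0000 vs cont=0.0000 → 0.0000 [wait]  node(6,5) S=152.4951 payoff=0.0000 vs cont=0.0000 → 0.0000 [wait]  node(6,6) S=202.7350 payoff=0.0000 vs cont=0.0000 → 0.0000 [wait]  ⇒ S*(6)=36.7191
t_5: node(5,0) S=42.3378 payoff=20.9722 vs cont=21.1596 → 21.1596 [wait]  node(5,1) S=56.2861 payoff=7.0239 vs cont=10.7633 → 10.7633 [wait]  node(5,2) S=74.8296 payoff=0.0000 vs cont=3.4963 → 3.4963 [wait]  node(5,3) S=99.4825 payoff=0.0000 vs cont=0.5255 → 0.5255 [wait]  node(5,4) S=132.2572 payoff=0.0000 vs cont=0.0000 → 0.0000 [wait]  node(5,5) S=175.8297 payoff=0.0000 vs cont=0.0000 → 0.0000 [wait]  ⇒ S*(5)=-
t_4: node(4,0) S=48.8163 payoff=14.4937 vs cont=16.1470 → 16.1470 [wait]  node(4,1) S=64.8989 payoff=0.0000 vs cont=7.2795 → 7.2795 [wait]  node(4,2) S=86.2800 payoff=0.0000 vs cont=2.0766 → 2.0766 [wait]  node(4,3) S=114.7052 payoff=0.0000 vs cont=0.2748 → 0.2748 [wait]  node(4,4) S=152.4951 payoff=0.0000 vs cont=0.0000 → 0.0000 [wait]  ⇒ S*(4)=-
t_3: node(3,0) S=56.2861 payoff=7.0239 vs cont=11.8810 → 11.8810 [wait]  node(3,1) S=74.8296 payoff=0.0000 vs cont=4.7874 → 4.7874 [wait]  node(3,2) S=99.4825 payoff=0.0000 vs cont=1.2158 → 1.2158 [wait]  node(3,3) S=132.2572 payoff=0.0000 vs cont=0.1437 → 0.1437 [wait]  ⇒ S*(3)=-
t_2: node(2,0) S=64.8989 payoff=0.0000 vs cont=8.4735 → 8.4735 [wait]  node(2,1) S=86.2800 payoff=0.0000 vs cont=3.0777 → 3.0777 [wait]  node(2,2) S=114.7052 payoff=0.0000 vs cont=0.7037 → 0.7037 [wait]  ⇒ S*(2)=-
t_1: node(1,0) S=74.8296 payoff=0.0000 vs cont=5.8844 → 5.8844 [wait]  node(1,1) S=99.4825 payoff=0.0000 vs cont=1.9418 → 1.9418 [wait]  ⇒ S*(1)=-
t_0: node(0,0) S=86.2800 payoff=0.0000 vs cont=3.9941 → 3.9941 [wait]  ⇒ S*(0)=-

price = 3.9941
boundary = - - - - - - 36.7191 42.3378 48.8163
tree:
3.9941
5.8844 1.9418
8.4735 3.0777 0.7037
11.8810 4.7874 1.2158 0.1437
16.1470 7.2795 2.0766 0.2748 0.0000
21.1596 10.7633 3.4963 0.5255 0.0000 0.0000
26.5909 15.3650 5.7782 1.0048 0.0000 0.0000 0.0000
31.4640 20.9722 9.3142 1.9213 0.0000 0.0000 0.0000 0.0000
35.6903 26.5909 14.4937 3.6735 0.0000 0.0000 0.0000 0.0000 0.0000
39.3558 31.4640 20.9722 7.0239 0.0000 0.0000 0.0000 0.0000 0.0000 0.0000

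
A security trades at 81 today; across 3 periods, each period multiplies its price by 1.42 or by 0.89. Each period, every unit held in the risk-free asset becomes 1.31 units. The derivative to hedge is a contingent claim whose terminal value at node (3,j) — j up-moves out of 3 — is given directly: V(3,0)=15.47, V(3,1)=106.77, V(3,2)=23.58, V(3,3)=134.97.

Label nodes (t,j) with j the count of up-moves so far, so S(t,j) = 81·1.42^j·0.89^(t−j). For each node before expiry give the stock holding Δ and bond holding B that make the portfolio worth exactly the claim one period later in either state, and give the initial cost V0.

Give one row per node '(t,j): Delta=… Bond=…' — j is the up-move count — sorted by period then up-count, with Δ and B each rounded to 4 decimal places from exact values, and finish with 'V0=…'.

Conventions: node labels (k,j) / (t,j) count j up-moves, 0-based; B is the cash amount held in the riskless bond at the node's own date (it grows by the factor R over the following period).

Arbitrage-free pricing uses the up-move probability p* = (R−d)/(u−d) = 0.7925, discounting each step at R = 1.31.
At maturity the claim pays: V(3,0)=15.4700, V(3,1)=106.7700, V(3,2)=23.5800, V(3,3)=134.9700
(2,0): S=64.1601. Δ = (V_up−V_dn)/(S_up−S_dn) = (106.7700−15.4700)/(91.1073−57.1025) = 2.6849. V = [p*·106.7700 + (1−p*)·15.4700]/1.31 = 67.0389. B = V − Δ·S = -105.2253.
(2,1): S=102.3678. Δ = (V_up−V_dn)/(S_up−S_dn) = (23.5800−106.7700)/(145.3623−91.1073) = -1.5333. V = [p*·23.5800 + (1−p*)·106.7700]/1.31 = 31.1800. B = V − Δ·S = 188.1423.
(2,2): S=163.3284. Δ = (V_up−V_dn)/(S_up−S_dn) = (134.9700−23.5800)/(231.9263−145.3623) = 1.2868. V = [p*·134.9700 + (1−p*)·23.5800]/1.31 = 85.3827. B = V − Δ·S = -124.7871.
(1,0): S=72.0900. Δ = (V_up−V_dn)/(S_up−S_dn) = (31.1800−67.0389)/(102.3678−64.1601) = -0.9385. V = [p*·31.1800 + (1−p*)·67.0389]/1.31 = 29.4828. B = V − Δ·S = 97.1410.
(1,1): S=115.0200. Δ = (V_up−V_dn)/(S_up−S_dn) = (85.3827−31.1800)/(163.3284−102.3678) = 0.8891. V = [p*·85.3827 + (1−p*)·31.1800]/1.31 = 56.5901. B = V − Δ·S = -45.6790.
(0,0): S=81.0000. Δ = (V_up−V_dn)/(S_up−S_dn) = (56.5901−29.4828)/(115.0200−72.0900) = 0.6314. V = [p*·56.5901 + (1−p*)·29.4828]/1.31 = 38.9039. B = V − Δ·S = -12.2421.
Check: Δ(0,0)·S0 + B(0,0) = 38.9039 = V0.

(0,0): Delta=0.6314 Bond=-12.2421
(1,0): Delta=-0.9385 Bond=97.1410
(1,1): Delta=0.8891 Bond=-45.6790
(2,0): Delta=2.6849 Bond=-105.2253
(2,1): Delta=-1.5333 Bond=188.1423
(2,2): Delta=1.2868 Bond=-124.7871
V0=38.9039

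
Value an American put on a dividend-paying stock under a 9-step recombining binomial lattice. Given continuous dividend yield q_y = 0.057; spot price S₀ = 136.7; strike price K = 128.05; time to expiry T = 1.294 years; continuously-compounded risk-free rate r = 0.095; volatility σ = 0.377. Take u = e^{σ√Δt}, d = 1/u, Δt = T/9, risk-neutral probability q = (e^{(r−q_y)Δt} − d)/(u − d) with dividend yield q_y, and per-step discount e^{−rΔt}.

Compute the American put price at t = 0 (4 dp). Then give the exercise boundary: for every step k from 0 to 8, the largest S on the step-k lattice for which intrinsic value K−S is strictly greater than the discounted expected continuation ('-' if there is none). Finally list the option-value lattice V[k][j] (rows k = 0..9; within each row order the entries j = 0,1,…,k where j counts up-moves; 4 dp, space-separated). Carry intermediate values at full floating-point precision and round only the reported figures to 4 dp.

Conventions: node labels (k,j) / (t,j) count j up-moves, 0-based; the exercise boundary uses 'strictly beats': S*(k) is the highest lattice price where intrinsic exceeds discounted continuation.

price = 15.4348
boundary = - - - - 77.1680 89.0266 77.1680 89.0266 102.7077
tree:
15.4348
21.7070 9.1714
29.7289 13.7525 4.5371
39.5269 20.1044 7.3560 1.6538
50.8820 28.5175 11.6862 2.9381 0.3284
61.1611 39.0234 18.1022 5.1626 0.6445 0.0000
70.0709 50.8820 27.1509 8.9477 1.2648 0.0000 0.0000
77.7939 61.1611 39.0234 15.2365 2.4821 0.0000 0.0000 0.0000
84.4882 70.0709 50.8820 25.3423 4.8710 0.0000 0.0000 0.0000 0.0000
90.2908 77.7939 61.1611 39.0234 9.5589 0.0000 0.0000 0.0000 0.0000 0.0000

Δt=0.14378  u=1.15367  d=0.86680  q=0.48342  discount=0.98643
step 9 (expiry): payoffs max(K−S,0) = 90.2908 77.7939 61.1611 39.0234 9.5589 0.0000 0.0000 0.0000 0.0000 0.0000
step 8: (k=8,j=0): S=43.5618, K−S=84.4882, hold=83.1066 ⇒ V=84.4882 exercise | (k=8,j=1): S=57.9791, K−S=70.0709, hold=68.8070 ⇒ V=70.0709 exercise | (k=8,j=2): S=77.1680, K−S=50.8820, hold=49.7747 ⇒ V=50.8820 exercise | (k=8,j=3): S=102.7077, K−S=25.3423, hold=24.4435 ⇒ V=25.3423 exercise | (k=8,j=4): S=136.7000, K−S=0.0000, hold=4.8710 ⇒ V=4.8710 continue | (k=8,j=5): S=181.9425, K−S=0.0000, hold=0.0000 ⇒ V=0.0000 continue | (k=8,j=6): S=242.1586, K−S=0.0000, hold=0.0000 ⇒ V=0.0000 continue | (k=8,j=7): S=322.3039, K−S=0.0000, hold=0.0000 ⇒ V=0.0000 continue | (k=8,j=8): S=428.9742, K−S=0.0000, hold=0.0000 ⇒ V=0.0000 continue  boundary S*=102.7077
step 7: (k=7,j=0): S=50.2561, K−S=77.7939, hold=76.4670 ⇒ V=77.7939 exercise | (k=7,j=1): S=66.8889, K−S=61.1611, hold=59.9699 ⇒ V=61.1611 exercise | (k=7,j=2): S=89.0266, K−S=39.0234, hold=38.0128 ⇒ V=39.0234 exercise | (k=7,j=3): S=118.4911, K−S=9.5589, hold=15.2365 ⇒ V=15.2365 continue | (k=7,j=4): S=157.7071, K−S=0.0000, hold=2.4821 ⇒ V=2.4821 continue | (k=7,j=5): S=209.9022, K−S=0.0000, hold=0.0000 ⇒ V=0.0000 continue | (k=7,j=6): S=279.3719, K−S=0.0000, hold=0.0000 ⇒ V=0.0000 continue | (k=7,j=7): S=371.8334, K−S=0.0000, hold=0.0000 ⇒ V=0.0000 continue  boundary S*=89.0266
step 6: (k=6,j=0): S=57.9791, K−S=70.0709, hold=68.8070 ⇒ V=70.0709 exercise | (k=6,j=1): S=77.1680, K−S=50.8820, hold=49.7747 ⇒ V=50.8820 exercise | (k=6,j=2): S=102.7077, K−S=25.3423, hold=27.1509 ⇒ V=27.1509 continue | (k=6,j=3): S=136.7000, K−S=0.0000, hold=8.9477 ⇒ V=8.9477 continue | (k=6,j=4): S=181.9425, K−S=0.0000, hold=1.2648 ⇒ V=1.2648 continue | (k=6,j=5): S=242.1586, K−S=0.0000, hold=0.0000 ⇒ V=0.0000 continue | (k=6,j=6): S=322.3039, K−S=0.0000, hold=0.0000 ⇒ V=0.0000 continue  boundary S*=77.1680
step 5: (k=5,j=0): S=66.8889, K−S=61.1611, hold=59.9699 ⇒ V=61.1611 exercise | (k=5,j=1): S=89.0266, K−S=39.0234, hold=38.8753 ⇒ V=39.0234 exercise | (k=5,j=2): S=118.4911, K−S=9.5589, hold=18.1022 ⇒ V=18.1022 continue | (k=5,j=3): S=157.7071, K−S=0.0000, hold=5.1626 ⇒ V=5.1626 continue | (k=5,j=4): S=209.9022, K−S=0.0000, hold=0.6445 ⇒ V=0.6445 continue | (k=5,j=5): S=279.3719, K−S=0.0000, hold=0.0000 ⇒ V=0.0000 continue  boundary S*=89.0266
step 4: (k=4,j=0): S=77.1680, K−S=50.8820, hold=49.7747 ⇒ V=50.8820 exercise | (k=4,j=1): S=102.7077, K−S=25.3423, hold=28.5175 ⇒ V=28.5175 continue | (k=4,j=2): S=136.7000, K−S=0.0000, hold=11.6862 ⇒ V=11.6862 continue | (k=4,j=3): S=181.9425, K−S=0.0000, hold=2.9381 ⇒ V=2.9381 continue | (k=4,j=4): S=242.1586, K−S=0.0000, hold=0.3284 ⇒ V=0.3284 continue  boundary S*=77.1680
step 3: (k=3,j=0): S=89.0266, K−S=39.0234, hold=39.5269 ⇒ V=39.5269 continue | (k=3,j=1): S=118.4911, K−S=9.5589, hold=20.1044 ⇒ V=20.1044 continue | (k=3,j=2): S=157.7071, K−S=0.0000, hold=7.3560 ⇒ V=7.3560 continue | (k=3,j=3): S=209.9022, K−S=0.0000, hold=1.6538 ⇒ V=1.6538 continue  boundary S*=-
step 2: (k=2,j=0): S=102.7077, K−S=25.3423, hold=29.7289 ⇒ V=29.7289 continue | (k=2,j=1): S=136.7000, K−S=0.0000, hold=13.7525 ⇒ V=13.7525 continue | (k=2,j=2): S=181.9425, K−S=0.0000, hold=4.5371 ⇒ V=4.5371 continue  boundary S*=-
step 1: (k=1,j=0): S=118.4911, K−S=9.5589, hold=21.7070 ⇒ V=21.7070 continue | (k=1,j=1): S=157.7071, K−S=0.0000, hold=9.1714 ⇒ V=9.1714 continue  boundary S*=-
step 0: (k=0,j=0): S=136.7000, K−S=0.0000, hold=15.4348 ⇒ V=15.4348 continue  boundary S*=-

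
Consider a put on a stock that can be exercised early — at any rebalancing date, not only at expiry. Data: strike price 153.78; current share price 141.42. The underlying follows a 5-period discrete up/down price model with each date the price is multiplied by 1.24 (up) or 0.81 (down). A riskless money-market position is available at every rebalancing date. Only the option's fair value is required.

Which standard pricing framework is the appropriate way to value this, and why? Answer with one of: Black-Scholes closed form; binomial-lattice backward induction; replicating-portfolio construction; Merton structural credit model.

framework: binomial-lattice backward induction

Key observation: an American put (K = 153.78, S₀ = 141.42) on a 5-date tree has no closed form — the optimal stopping decision is embedded and must be resolved recursively from expiry.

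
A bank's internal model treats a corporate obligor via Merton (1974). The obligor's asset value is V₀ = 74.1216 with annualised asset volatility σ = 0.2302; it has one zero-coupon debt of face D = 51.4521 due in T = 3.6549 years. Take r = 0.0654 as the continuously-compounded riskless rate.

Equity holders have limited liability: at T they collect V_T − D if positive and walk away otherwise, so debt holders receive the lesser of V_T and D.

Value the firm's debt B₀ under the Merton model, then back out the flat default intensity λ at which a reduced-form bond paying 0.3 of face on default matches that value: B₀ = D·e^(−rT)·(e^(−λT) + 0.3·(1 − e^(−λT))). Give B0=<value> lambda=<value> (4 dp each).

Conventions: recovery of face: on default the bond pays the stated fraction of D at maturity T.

Work the structural quantities from V₀ = 74.1216 against face 51.4521:
d₁ = [ln(V₀/D) + (r + σ²/2)T] / (σ√T)
   = [ln(74.1216/51.4521) + (0.0654 + 0.5·0.2302²)·3.6549] / (0.2302·√3.6549)
   = [0.365056 + 0.335871] / 0.440092 = 1.592683
d₂ = d₁ − σ√T = 1.592683 − 0.440092 = 1.152592
N(d₁) = 0.944384,  N(d₂) = 0.875461,  e^(−rT) = 0.787391
E₀ = V₀·N(d₁) − D·e^(−rT)·N(d₂)
   = 74.1216·0.944384 − 51.4521·0.787391·0.875461 = 34.531804
B₀ = V₀ − E₀ = 74.1216 − 34.531804 = 39.589796
e^(−λT) = (B₀·e^(rT)/D − 0.3)/(1 − 0.3) = (39.5898·1.270017/51.4521 − 0.3)/0.7 = 0.96744900
λ = −ln(0.96744900)/3.6549 = 0.009054

B0=39.5898 lambda=0.0091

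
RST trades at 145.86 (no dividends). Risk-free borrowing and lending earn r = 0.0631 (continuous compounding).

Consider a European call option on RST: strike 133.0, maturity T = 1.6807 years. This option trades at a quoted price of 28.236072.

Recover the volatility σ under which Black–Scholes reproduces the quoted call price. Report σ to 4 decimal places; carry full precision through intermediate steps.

At σ = 0.1485 the Black–Scholes value reproduces the quote:
σ√T = 0.1485·√1.6807 = 0.192518
d₁ = (ln(S/K) + (r+σ²/2)T) / (σ√T) = (ln(145.86/133.0) + (0.0631+0.1485²/2)·1.6807) / 0.192518 = (0.092298 + 0.124584) / 0.192518 = 1.126553
d₂ = d₁ − σ√T = 1.126553 − 0.192518 = 0.934035
e^{−rT} = 0.899378
N(d₁) = 0.870034,  N(d₂) = 0.824857
V = S·N(d₁) − K·e^{−rT}·N(d₂) = 126.903206 − 98.667134 = 28.236072 (the observed quote) — the price is monotone increasing in volatility, hence this σ is the only solution

sigma = 0.1485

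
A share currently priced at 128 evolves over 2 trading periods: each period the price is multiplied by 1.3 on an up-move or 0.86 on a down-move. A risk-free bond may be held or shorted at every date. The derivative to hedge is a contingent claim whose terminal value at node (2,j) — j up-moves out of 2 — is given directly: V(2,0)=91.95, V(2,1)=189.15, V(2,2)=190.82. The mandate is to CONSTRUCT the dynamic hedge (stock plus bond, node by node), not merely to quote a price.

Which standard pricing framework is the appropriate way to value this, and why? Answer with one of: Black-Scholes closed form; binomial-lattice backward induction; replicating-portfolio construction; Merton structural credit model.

Key observation: the mandate to exhibit the hedge at every date and state singles out the replicating-portfolio construction on the 2-period tree with factors 1.3 and 0.86 from 128.

framework: replicating-portfolio construction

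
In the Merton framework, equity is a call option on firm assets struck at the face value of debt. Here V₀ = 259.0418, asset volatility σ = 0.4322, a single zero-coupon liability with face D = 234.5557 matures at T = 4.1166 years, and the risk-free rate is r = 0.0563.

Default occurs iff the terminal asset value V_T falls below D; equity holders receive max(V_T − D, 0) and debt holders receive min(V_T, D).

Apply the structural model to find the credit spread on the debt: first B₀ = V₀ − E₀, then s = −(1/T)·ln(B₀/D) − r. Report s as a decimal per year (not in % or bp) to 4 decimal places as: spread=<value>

spread=0.0653

Equity is a call on the firm's assets struck at D = 234.5557:
d₁ = [ln(V₀/D) + (r + σ²/2)T] / (σ√T)
   = [ln(259.0418/234.5557) + (0.0563 + 0.5·0.4322²)·4.1166] / (0.4322·√4.1166)
   = [0.099296 + 0.616249] / 0.876908 = 0.815986
d₂ = d₁ − σ√T = 0.815986 − 0.876908 = -0.060922
N(d₁) = 0.792746,  N(d₂) = 0.475711,  e^(−rT) = 0.793133
E₀ = V₀·N(d₁) − D·e^(−rT)·N(d₂)
   = 259.0418·0.792746 − 234.5557·0.793133·0.475711 = 116.856068
B₀ = V₀ − E₀ = 259.0418 − 116.856068 = 142.185732
spread = −(1/T)·ln(B₀/D) − r = −(1/4.1166)·ln(142.185732/234.5557) − 0.0563 = 0.06529523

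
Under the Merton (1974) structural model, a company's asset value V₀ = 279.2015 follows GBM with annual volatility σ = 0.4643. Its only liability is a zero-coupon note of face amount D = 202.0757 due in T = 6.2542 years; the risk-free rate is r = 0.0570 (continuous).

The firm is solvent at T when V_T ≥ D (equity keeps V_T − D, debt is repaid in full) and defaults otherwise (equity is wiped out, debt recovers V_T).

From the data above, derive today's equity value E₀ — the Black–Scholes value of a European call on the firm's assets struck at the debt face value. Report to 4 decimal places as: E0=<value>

E0=174.1788

Apply the equity-as-call identities (strike 202.0757, horizon 6.2542 years):
d₁ = [ln(V₀/D) + (r + σ²/2)T] / (σ√T)
   = [ln(279.2015/202.0757) + (0.0570 + 0.5·0.4643²)·6.2542] / (0.4643·√6.2542)
   = [0.323291 + 1.030612] / 1.161140 = 1.166013
d₂ = d₁ − σ√T = 1.166013 − 1.161140 = 0.004873
N(d₁) = 0.878195,  N(d₂) = 0.501944,  e^(−rT) = 0.700130
E₀ = V₀·N(d₁) − D·e^(−rT)·N(d₂)
   = 279.2015·0.878195 − 202.0757·0.700130·0.501944 = 174.178811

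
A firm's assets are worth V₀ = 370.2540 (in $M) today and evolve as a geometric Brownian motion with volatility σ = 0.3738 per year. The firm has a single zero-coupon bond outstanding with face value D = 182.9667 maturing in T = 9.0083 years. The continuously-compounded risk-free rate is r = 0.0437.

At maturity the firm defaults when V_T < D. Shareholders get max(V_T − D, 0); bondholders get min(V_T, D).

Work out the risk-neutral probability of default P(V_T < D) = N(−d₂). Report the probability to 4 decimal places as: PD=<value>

Work the structural quantities from V₀ = 370.2540 against face 182.9667:
d₁ = [ln(V₀/D) + (r + σ²/2)T] / (σ√T)
   = [ln(370.2540/182.9667) + (0.0437 + 0.5·0.3738²)·9.0083] / (0.3738·√9.0083)
   = [0.704885 + 1.023012] / 1.121917 = 1.540129
d₂ = d₁ − σ√T = 1.540129 − 1.121917 = 0.418212
risk-neutral PD = N(−d₂) = N(-0.418212) = 0.337896

PD=0.3379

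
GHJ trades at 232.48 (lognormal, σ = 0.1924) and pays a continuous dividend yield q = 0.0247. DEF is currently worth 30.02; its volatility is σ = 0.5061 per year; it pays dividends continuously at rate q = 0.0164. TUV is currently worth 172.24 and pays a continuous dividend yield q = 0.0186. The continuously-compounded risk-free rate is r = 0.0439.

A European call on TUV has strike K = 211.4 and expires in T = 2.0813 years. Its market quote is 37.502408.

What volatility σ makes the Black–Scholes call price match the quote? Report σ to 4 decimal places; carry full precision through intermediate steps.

sigma = 0.4952

At σ = 0.4952 the Black–Scholes value reproduces the quote:
σ√T = 0.4952·√2.0813 = 0.714411
d₁ = (ln(S/K) + (r−q+σ²/2)T) / (σ√T) = (ln(172.24/211.4) + (0.0439−0.0186+0.4952²/2)·2.0813) / 0.714411 = (-0.204863 + 0.307848) / 0.714411 = 0.144154
d₂ = d₁ − σ√T = 0.144154 − 0.714411 = -0.570257
e^{−rT} = 0.912681
e^{−qT} = 0.962028
N(d₁) = 0.557310,  N(d₂) = 0.284252
V = S·e^{−qT}·N(d₁) − K·e^{−rT}·N(d₂) = 92.346140 − 54.843732 = 37.502408 (the observed quote) — the price is monotone increasing in volatility, hence this σ is the only solution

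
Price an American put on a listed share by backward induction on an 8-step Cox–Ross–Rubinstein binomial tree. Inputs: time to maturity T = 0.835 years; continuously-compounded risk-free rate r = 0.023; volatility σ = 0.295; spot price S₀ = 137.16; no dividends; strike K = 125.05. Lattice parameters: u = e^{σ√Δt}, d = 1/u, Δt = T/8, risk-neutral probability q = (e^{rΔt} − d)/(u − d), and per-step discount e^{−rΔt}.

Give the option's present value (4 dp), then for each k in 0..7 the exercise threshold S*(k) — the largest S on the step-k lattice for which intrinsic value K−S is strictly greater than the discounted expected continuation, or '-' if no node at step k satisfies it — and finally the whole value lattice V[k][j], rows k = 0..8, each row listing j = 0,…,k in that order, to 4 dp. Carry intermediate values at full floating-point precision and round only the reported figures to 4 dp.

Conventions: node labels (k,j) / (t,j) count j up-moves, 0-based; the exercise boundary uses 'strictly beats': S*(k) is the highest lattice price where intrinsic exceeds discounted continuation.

price = 8.3580
boundary = - - - - - 85.1673 93.6837 103.0516
tree:
8.3580
12.2090 4.3713
17.3375 6.9052 1.7425
23.8207 10.6419 3.0310 0.4034
31.4988 15.9074 5.1870 0.7911 0.0000
39.8827 22.8850 8.6877 1.5511 0.0000 0.0000
47.6248 31.3663 14.1270 3.0414 0.0000 0.0000 0.0000
54.6632 39.8827 21.9984 5.9637 0.0000 0.0000 0.0000 0.0000
61.0617 47.6248 31.3663 11.6937 0.0000 0.0000 0.0000 0.0000 0.0000

params: Δt=0.10437 u=1.10000 d=0.90909 q=0.48878 e^(-rΔt)=0.99760
t_8 payoffs: 61.0617 47.6248 31.3663 11.6937 0.0000 0.0000 0.0000 0.0000 0.0000
t_7: node(7,0) S=70.3868 payoff=54.6632 vs cont=54.3633 → 54.6632 [stop]  node(7,1) S=85.1673 payoff=39.8827 vs cont=39.5828 → 39.8827 [stop]  node(7,2) S=103.0516 payoff=21.9984 vs cont=21.6985 → 21.9984 [stop]  node(7,3) S=124.6914 payoff=0.3586 vs cont=5.9637 → 5.9637 [wait]  node(7,4) S=150.8754 payoff=0.0000 vs cont=0.0000 → 0.0000 [wait]  node(7,5) S=182.5577 payoff=0.0000 vs cont=0.0000 → 0.0000 [wait]  node(7,6) S=220.8929 payoff=0.0000 vs cont=0.0000 → 0.0000 [wait]  node(7,7) S=267.2782 payoff=0.0000 vs cont=0.0000 → 0.0000 [wait]  ⇒ S*(7)=103.0516
t_6: node(6,0) S=77.4252 payoff=47.6248 vs cont=47.3250 → 47.6248 [stop]  node(6,1) S=93.6837 payoff=31.3663 vs cont=31.0665 → 31.3663 [stop]  node(6,2) S=113.3563 payoff=11.6937 vs cont=14.1270 → 14.1270 [wait]  node(6,3) S=137.1600 payoff=0.0000 vs cont=3.0414 → 3.0414 [wait]  node(6,4) S=165.9622 payoff=0.0000 vs cont=0.0000 → 0.0000 [wait]  node(6,5) S=200.8126 payoff=0.0000 vs cont=0.0000 → 0.0000 [wait]  node(6,6) S=242.9812 payoff=0.0000 vs cont=0.0000 → 0.0000 [wait]  ⇒ S*(6)=93.6837
t_5: node(5,0) S=85.1673 payoff=39.8827 vs cont=39.5828 → 39.8827 [stop]  node(5,1) S=103.0516 payoff=21.9984 vs cont=22.8850 → 22.8850 [wait]  node(5,2) S=124.6914 payoff=0.3586 vs cont=8.6877 → 8.6877 [wait]  node(5,3) S=150.8754 payoff=0.0000 vs cont=1.5511 → 1.5511 [wait]  node(5,4) S=182.5577 payoff=0.0000 vs cont=0.0000 → 0.0000 [wait]  node(5,5) S=220.8929 payoff=0.0000 vs cont=0.0000 → 0.0000 [wait]  ⇒ S*(5)=85.1673
t_4: node(4,0) S=93.6837 payoff=31.3663 vs cont=31.4988 → 31.4988 [wait]  node(4,1) S=113.3563 payoff=11.6937 vs cont=15.9074 → 15.9074 [wait]  node(4,2) S=137.1600 payoff=0.0000 vs cont=5.1870 → 5.1870 [wait]  node(4,3) S=165.9622 payoff=0.0000 vs cont=0.7911 → 0.7911 [wait]  node(4,4) S=200.8126 payoff=0.0000 vs cont=0.0000 → 0.0000 [wait]  ⇒ S*(4)=-
t_3: node(3,0) S=103.0516 payoff=21.9984 vs cont=23.8207 → 23.8207 [wait]  node(3,1) S=124.6914 payoff=0.3586 vs cont=10.6419 → 10.6419 [wait]  node(3,2) S=150.8754 payoff=0.0000 vs cont=3.0310 → 3.0310 [wait]  node(3,3) S=182.5577 payoff=0.0000 vs cont=0.4034 → 0.4034 [wait]  ⇒ S*(3)=-
t_2: node(2,0) S=113.3563 payoff=11.6937 vs cont=17.3375 → 17.3375 [wait]  node(2,1) S=137.1600 payoff=0.0000 vs cont=6.9052 → 6.9052 [wait]  node(2,2) S=165.9622 payoff=0.0000 vs cont=1.7425 → 1.7425 [wait]  ⇒ S*(2)=-
t_1: node(1,0) S=124.6914 payoff=0.3586 vs cont=12.2090 → 12.2090 [wait]  node(1,1) S=150.8754 payoff=0.0000 vs cont=4.3713 → 4.3713 [wait]  ⇒ S*(1)=-
t_0: node(0,0) S=137.1600 payoff=0.0000 vs cont=8.3580 → 8.3580 [wait]  ⇒ S*(0)=-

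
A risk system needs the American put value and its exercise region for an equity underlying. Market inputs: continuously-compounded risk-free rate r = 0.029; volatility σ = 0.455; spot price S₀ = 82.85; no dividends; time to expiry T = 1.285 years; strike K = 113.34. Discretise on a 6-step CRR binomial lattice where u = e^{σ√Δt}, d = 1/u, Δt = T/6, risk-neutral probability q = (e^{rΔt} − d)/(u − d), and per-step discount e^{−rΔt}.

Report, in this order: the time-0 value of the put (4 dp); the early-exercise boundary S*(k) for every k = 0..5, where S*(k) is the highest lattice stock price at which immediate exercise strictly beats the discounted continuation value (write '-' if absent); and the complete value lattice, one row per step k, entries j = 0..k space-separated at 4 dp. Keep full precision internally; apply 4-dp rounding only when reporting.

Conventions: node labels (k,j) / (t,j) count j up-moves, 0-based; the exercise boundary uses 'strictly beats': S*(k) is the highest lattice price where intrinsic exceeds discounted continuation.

price = 36.6158
boundary = - - 54.3748 44.0504 54.3748 67.1189
tree:
36.6158
47.3539 24.6167
58.9652 34.4837 13.4693
69.2896 46.2991 21.2026 4.6541
77.6536 58.9652 32.1875 8.7085 0.0000
84.4295 69.2896 46.2211 16.2949 0.0000 0.0000
89.9189 77.6536 58.9652 30.4900 0.0000 0.0000 0.0000

params: Δt=0.21417 u=1.23438 d=0.81013 q=0.46224 e^(-rΔt)=0.99381
t_6 payoffs: 89.9189 77.6536 58.9652 30.4900 0.0000 0.0000 0.0000
t_5: node(5,0) S=28.9105 payoff=84.4295 vs cont=83.7278 → 84.4295 [stop]  node(5,1) S=44.0504 payoff=69.2896 vs cont=68.5878 → 69.2896 [stop]  node(5,2) S=67.1189 payoff=46.2211 vs cont=45.5193 → 46.2211 [stop]  node(5,3) S=102.2680 payoff=11.0720 vs cont=16.2949 → 16.2949 [wait]  node(5,4) S=155.8242 payoff=0.0000 vs cont=0.0000 → 0.0000 [wait]  node(5,5) S=237.4268 payoff=0.0000 vs cont=0.0000 → 0.0000 [wait]  ⇒ S*(5)=67.1189
t_4: node(4,0) S=35.6864 payoff=77.6536 vs cont=76.9519 → 77.6536 [stop]  node(4,1) S=54.3748 payoff=58.9652 vs cont=58.2635 → 58.9652 [stop]  node(4,2) S=82.8500 payoff=30.4900 vs cont=32.1875 → 32.1875 [wait]  node(4,3) S=126.2372 payoff=0.0000 vs cont=8.7085 → 8.7085 [wait]  node(4,4) S=192.3456 payoff=0.0000 vs cont=0.0000 → 0.0000 [wait]  ⇒ S*(4)=54.3748
t_3: node(3,0) S=44.0504 payoff=69.2896 vs cont=68.5878 → 69.2896 [stop]  node(3,1) S=67.1189 payoff=46.2211 vs cont=46.2991 → 46.2991 [wait]  node(3,2) S=102.2680 payoff=11.0720 vs cont=21.2026 → 21.2026 [wait]  node(3,3) S=155.8242 payoff=0.0000 vs cont=4.6541 → 4.6541 [wait]  ⇒ S*(3)=44.0504
t_2: node(2,0) S=54.3748 payoff=58.9652 vs cont=58.2993 → 58.9652 [stop]  node(2,1) S=82.8500 payoff=30.4900 vs cont=34.4837 → 34.4837 [wait]  node(2,2) S=126.2372 payoff=0.0000 vs cont=13.4693 → 13.4693 [wait]  ⇒ S*(2)=54.3748
t_1: node(1,0) S=67.1189 payoff=46.2211 vs cont=47.3539 → 47.3539 [wait]  node(1,1) S=102.2680 payoff=11.0720 vs cont=24.6167 → 24.6167 [wait]  ⇒ S*(1)=-
t_0: node(0,0) S=82.8500 payoff=30.4900 vs cont=36.6158 → 36.6158 [wait]  ⇒ S*(0)=-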